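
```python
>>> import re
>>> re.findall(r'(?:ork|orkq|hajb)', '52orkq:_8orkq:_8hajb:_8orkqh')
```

Alternation isn't longest-match — the leftmost alternative that fits at this position is chosen.
Walking the string: at [2:5] → 'ork'; at [9:12] → 'ork'; at [16:20] → 'hajb'; at [23:26] → 'ork'.
With no groups in the pattern, `findall` gives back each whole match — 4 here.

['ork', 'ork', 'hajb', 'ork']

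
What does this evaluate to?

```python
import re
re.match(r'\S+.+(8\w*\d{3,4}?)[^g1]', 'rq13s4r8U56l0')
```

This matches one or more of a non-whitespace character; then one or more of any character; then the literal '8', then zero or more of a word character, then 3 to 4 of a digit (lazy) (captured); then any character except [g1].
`match` is anchored at position 0; if the pattern doesn't fit there, it returns None.
Here the string doesn't start with a match, so the call returns None.

None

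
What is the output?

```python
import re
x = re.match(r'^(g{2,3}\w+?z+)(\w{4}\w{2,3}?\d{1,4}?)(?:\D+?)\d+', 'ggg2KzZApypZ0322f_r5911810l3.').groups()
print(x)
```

Pattern: anchored at the start of the string; then 2 to 3 of a literal 'g', then one or more of a word character (lazy), then one or more of the literal 'z' (captured); then exactly 4 of a word character, then 2 to 3 of a word character (lazy), then 1 to 4 of a digit (lazy) (captured); then one or more of a non-digit (lazy) (non-capturing group); then one or more of a digit.
`re.match` only tries the pattern at the start of the string.
The match spans [0:26] → 'ggg2KzZApypZ0322f_r5911810'.
Captured: group 1 = 'ggg2Kz', group 2 = 'ZApypZ0322'.

('ggg2Kz', 'ZApypZ0322')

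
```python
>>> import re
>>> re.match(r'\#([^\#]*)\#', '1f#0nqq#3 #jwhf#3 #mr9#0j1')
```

None

With `match`, the pattern is implicitly anchored at the beginning.
Here the string doesn't start with a match, so the call returns None.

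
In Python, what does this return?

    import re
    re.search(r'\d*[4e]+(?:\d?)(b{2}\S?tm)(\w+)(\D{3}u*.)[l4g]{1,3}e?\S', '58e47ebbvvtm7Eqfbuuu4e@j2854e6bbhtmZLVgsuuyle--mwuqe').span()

Pattern: zero or more of a digit, then one or more of one of [4e]; then optionally a digit (non-capturing group); then exactly 2 of the literal 'b', then optionally a non-whitespace character, then the literal 'tm' (captured); then one or more of a word character (captured); then exactly 3 of a non-digit, then zero or more of a literal 'u', then any character (captured); then 1 to 3 of one of [l4g], then optionally the literal 'e', then a non-whitespace character.
The match spans [24:46] → '2854e6bbhtmZLVgsuuyle-'.

(24, 46)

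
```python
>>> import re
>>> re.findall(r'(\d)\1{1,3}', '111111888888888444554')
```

['1', '1', '8', '8', '4', '5']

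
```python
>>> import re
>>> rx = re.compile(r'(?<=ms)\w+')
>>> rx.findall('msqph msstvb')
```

Because the assertion is zero-width, the text it checks is not consumed and won't appear in the result.
No capturing groups, so `findall` returns the 2 full match strings.

['qph', 'stvb']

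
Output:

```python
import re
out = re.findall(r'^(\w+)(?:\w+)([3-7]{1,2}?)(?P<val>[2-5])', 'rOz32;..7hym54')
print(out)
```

The pattern matches anchored at the start of the string; then one or more of a word character (captured); then one or more of a word character (non-capturing group); then 1 to 2 of a character in [3-7] (lazy) (captured); then a character in [2-5] (captured as 'val').
Walking the string: at [0:5] match 'rOz32', groups = ('rO', '3', '2').
Multiple groups make `findall` return tuples — one 3-tuple for the one match.

[('rO', '3', '2')]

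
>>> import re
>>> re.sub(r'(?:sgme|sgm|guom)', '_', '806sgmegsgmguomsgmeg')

'806_g___g'

Alternation isn't longest-match — the leftmost alternative that fits at this position is chosen.
`sub` substitutes '_' at each match site.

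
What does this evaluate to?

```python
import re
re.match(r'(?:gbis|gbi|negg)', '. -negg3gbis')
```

None

`re.match` only tries the pattern at the start of the string.
Here the pattern fails at index 0, so the call returns None.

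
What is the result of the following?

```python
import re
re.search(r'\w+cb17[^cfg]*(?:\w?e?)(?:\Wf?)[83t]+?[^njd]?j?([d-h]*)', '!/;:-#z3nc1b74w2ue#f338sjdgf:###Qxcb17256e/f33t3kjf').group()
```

'Qxcb17256e/f33'

A `+?`/`*?`/`{m,n}?` starts at its minimum and grows only as far as needed for what follows to match.
The match spans [32:46] → 'Qxcb17256e/f33'.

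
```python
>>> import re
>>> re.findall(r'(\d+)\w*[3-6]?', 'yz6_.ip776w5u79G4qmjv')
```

['6', '776']

`findall` collects group 1 from each match (2 total).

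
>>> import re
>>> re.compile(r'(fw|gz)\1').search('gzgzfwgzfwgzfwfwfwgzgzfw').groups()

('gz',)

The match spans [0:4] → 'gzgz'.
Captured: group 1 = 'gz'.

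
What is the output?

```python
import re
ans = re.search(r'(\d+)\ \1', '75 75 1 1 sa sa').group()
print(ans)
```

75 75

After group 1 captures some text, `\1` only succeeds where that same text appears again.
Unlike `match`, `search` isn't anchored — it looks for the pattern anywhere in the string.
The match spans [0:5] → '75 75'.
Captured: group 1 = '75'.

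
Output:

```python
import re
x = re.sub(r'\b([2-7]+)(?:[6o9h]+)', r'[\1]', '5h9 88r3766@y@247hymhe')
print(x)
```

[5] 88r3766@y@[247]ymhe

This matches a word boundary (`\b`, zero-width); then one or more of a character in [2-7] (captured); then one or more of one of [6o9h] (non-capturing group).
Matches: at [0:3] → '5h9'; at [14:18] → '247h'.
`\1` in the replacement pulls in group 1's text for each match.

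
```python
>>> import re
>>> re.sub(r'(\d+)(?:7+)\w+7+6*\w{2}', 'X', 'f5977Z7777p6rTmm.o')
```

'fXrTmm.o'

Each match is replaced by 'X'.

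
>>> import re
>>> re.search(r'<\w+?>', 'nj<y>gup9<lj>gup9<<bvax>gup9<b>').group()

Unlike `match`, `search` isn't anchored — it looks for the pattern anywhere in the string.
The match spans [2:5] → '<y>'.

'<y>'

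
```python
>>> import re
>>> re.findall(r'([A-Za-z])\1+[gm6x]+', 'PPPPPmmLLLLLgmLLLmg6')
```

`\1` has to match the exact text group 1 already captured.
Walking the string: at [0:7] match 'PPPPPmm', group 1 = 'P'; at [7:14] match 'LLLLLgm', group 1 = 'L'; at [14:20] match 'LLLmg6', group 1 = 'L'.
`findall` collects group 1 from each match (3 total).

['P', 'L', 'L']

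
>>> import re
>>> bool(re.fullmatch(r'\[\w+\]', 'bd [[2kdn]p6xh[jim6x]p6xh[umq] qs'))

False

`fullmatch` succeeds only if the pattern covers the string from start to end.
Here the string isn't matched end-to-end, so the call returns None, and `bool(None)` is False.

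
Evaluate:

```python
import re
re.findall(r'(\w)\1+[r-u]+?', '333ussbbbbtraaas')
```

The backreference `\1` re-matches whatever the first group consumed, character for character.
Matches: at [0:4] match '333u', group 1 = '3'; at [6:11] match 'bbbbt', group 1 = 'b'; at [12:16] match 'aaas', group 1 = 'a'.
One capturing group, so `findall` returns just the captured substring from each match — 3 in all.

['3', 'b', 'a']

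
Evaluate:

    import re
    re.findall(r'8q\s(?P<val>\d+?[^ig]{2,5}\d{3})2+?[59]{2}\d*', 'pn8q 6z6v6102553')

['6z6v610']

This matches the literal '8q', then whitespace; then one or more of a digit (lazy), then 2 to 5 of any character except [ig], then exactly 3 of a digit (captured as 'val'); then one or more of a literal '2' (lazy), then exactly 2 of one of [59], then zero or more of a digit.
Walking the string: at [2:16] match '8q 6z6v6102553', group 1 = '6z6v610'.
Because there's exactly one group, `findall` drops the full match and keeps group 1 from the one hit.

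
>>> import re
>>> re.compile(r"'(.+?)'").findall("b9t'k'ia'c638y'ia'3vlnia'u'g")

With the lazy modifier that quantifier settles for the fewest repetitions that let the rest of the pattern succeed (the atoms after it are unaffected and can still be greedy).
Walking the string: at [3:6] match "'k'", group 1 = 'k'; at [8:15] match "'c638y'", group 1 = 'c638y'; at [17:25] match "'3vlnia'", group 1 = '3vlnia'.
`findall` collects group 1 from each match (3 total).

['k', 'c638y', '3vlnia']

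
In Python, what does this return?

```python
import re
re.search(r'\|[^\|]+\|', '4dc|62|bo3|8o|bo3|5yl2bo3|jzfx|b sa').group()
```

'|62|'

Unlike `match`, `search` isn't anchored — it looks for the pattern anywhere in the string.
The match spans [3:7] → '|62|'.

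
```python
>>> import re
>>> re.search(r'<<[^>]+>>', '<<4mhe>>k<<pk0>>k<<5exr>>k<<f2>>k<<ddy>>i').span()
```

`re.search` tries every starting position until one works.
The match spans [0:8] → '<<4mhe>>'.

(0, 8)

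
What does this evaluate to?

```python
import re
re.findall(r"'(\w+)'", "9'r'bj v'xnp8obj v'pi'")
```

Walking the string: at [1:4] match "'r'", group 1 = 'r'; at [18:22] match "'pi'", group 1 = 'pi'.
`findall` collects group 1 from each match (2 total).

['r', 'pi']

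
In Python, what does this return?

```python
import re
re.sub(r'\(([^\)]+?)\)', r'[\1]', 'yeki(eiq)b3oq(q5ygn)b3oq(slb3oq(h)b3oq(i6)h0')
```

'yeki[eiq]b3oq[q5ygn]b3oq[slb3oq(h]b3oq[i6]h0'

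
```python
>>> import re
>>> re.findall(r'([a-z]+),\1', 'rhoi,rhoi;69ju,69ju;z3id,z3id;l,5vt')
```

The backreference `\1` re-matches whatever the first group consumed, character for character.
With a single group, `findall` returns only what that group captured — 1 item.

['rhoi']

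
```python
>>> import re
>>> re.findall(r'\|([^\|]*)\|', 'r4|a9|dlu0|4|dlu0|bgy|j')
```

Because there's exactly one group, `findall` drops the full match and keeps group 1 from each hit.

['a9', '4', 'bgy']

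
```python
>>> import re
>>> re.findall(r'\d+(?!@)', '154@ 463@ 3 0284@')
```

['15', '46', '3', '028']

A negative assertion filters positions out without eating any characters.
Scanning left to right: at [0:2] → '15'; at [5:7] → '46'; at [10:11] → '3'; at [12:15] → '028'.
With no groups in the pattern, `findall` gives back each whole match — 4 here.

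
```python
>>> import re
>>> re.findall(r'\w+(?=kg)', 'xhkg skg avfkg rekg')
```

Because the assertion is zero-width, the text it checks is not consumed and won't appear in the result.
Scanning left to right: at [0:2] → 'xh'; at [5:6] → 's'; at [9:12] → 'avf'; at [15:17] → 're'.
`findall` yields the raw match text (4 of them) because the pattern has no groups.

['xh', 's', 'avf', 're']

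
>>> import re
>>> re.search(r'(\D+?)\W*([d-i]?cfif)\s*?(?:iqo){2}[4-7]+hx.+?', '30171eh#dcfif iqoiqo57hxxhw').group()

'eh#dcfif iqoiqo57hxx'

Lazy quantifiers expand one character at a time until the remainder of the pattern can match.
The match spans [5:25] → 'eh#dcfif iqoiqo57hxx'.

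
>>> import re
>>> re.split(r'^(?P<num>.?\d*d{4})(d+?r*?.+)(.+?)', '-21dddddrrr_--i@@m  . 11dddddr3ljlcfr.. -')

['', '-21dddd', 'drrr_--i@@m  . 11dddddr3ljlcfr.. ', '-', '']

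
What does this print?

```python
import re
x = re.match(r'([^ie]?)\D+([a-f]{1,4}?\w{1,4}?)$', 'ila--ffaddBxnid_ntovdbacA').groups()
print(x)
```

('', 'cA')

Pattern: optionally any character except [ie] (captured); then one or more of a non-digit; then 1 to 4 of a character in [a-f] (lazy), then 1 to 4 of a word character (lazy) (captured); then anchored at the end.
`match` is anchored at position 0; if the pattern doesn't fit there, it returns None.
The match spans [0:25] → 'ila--ffaddBxnid_ntovdbacA'.
Captured: group 1 = '', group 2 = 'cA'.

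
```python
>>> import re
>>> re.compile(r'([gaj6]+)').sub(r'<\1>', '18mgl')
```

Pattern: one or more of one of [gaj6] (captured).
The replacement refers to a captured group, so each match is rewritten using its own captured text.

'18m<g>l'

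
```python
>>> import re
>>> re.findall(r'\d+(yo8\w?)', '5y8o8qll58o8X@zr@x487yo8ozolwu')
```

The pattern matches one or more of a digit; then the literal 'yo8', then optionally a word character (captured).
Matches: at [18:25] match '487yo8o', group 1 = 'yo8o'.
One capturing group, so `findall` returns just the captured substring from the one match — 1 in all.

['yo8o']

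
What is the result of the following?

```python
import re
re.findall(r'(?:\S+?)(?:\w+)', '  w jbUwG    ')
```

['jbUwG']

The pattern matches one or more of a non-whitespace character (lazy) (non-capturing group); then one or more of a word character (non-capturing group).
Matches: at [4:9] → 'jbUwG'.
Since nothing is captured, `findall` lists the 1 matched substring directly.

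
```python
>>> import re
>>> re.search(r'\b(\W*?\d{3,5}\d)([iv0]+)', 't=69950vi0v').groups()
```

('=69950', 'vi0v')

Pattern: a word boundary (`\b`, zero-width); then zero or more of a non-word character (lazy), then 3 to 5 of a digit, then a digit (captured); then one or more of one of [iv0] (captured).
`search` walks the string left to right and returns the first match it finds.
The match spans [1:11] → '=69950vi0v'.
Captured: group 1 = '=69950', group 2 = 'vi0v'.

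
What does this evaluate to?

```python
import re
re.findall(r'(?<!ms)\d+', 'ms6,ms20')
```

['0']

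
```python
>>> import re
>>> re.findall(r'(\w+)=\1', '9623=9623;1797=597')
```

['9623']

`\1` is not a pattern — it's the concrete string captured by group 1, re-applied verbatim.
Because there's exactly one group, `findall` drops the full match and keeps group 1 from the one hit.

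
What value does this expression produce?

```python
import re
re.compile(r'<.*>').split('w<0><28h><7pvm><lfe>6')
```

Each match becomes a cut point; 2 segments remain.

['w', '6']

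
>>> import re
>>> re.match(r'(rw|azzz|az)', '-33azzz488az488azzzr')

None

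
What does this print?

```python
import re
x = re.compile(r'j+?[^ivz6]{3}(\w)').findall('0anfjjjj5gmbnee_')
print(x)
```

['5']

With the lazy modifier that quantifier settles for the fewest repetitions that let the rest of the pattern succeed (the atoms after it are unaffected and can still be greedy).
One capturing group, so `findall` returns just the captured substring from the one match — 1 in all.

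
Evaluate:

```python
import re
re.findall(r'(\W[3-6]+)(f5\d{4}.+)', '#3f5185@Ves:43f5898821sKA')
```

[(':43', 'f5898821sKA')]

Pattern: a non-word character, then one or more of a character in [3-6] (captured); then the literal 'f5', then exactly 4 of a digit, then one or more of any character (captured).
Matches: at [11:25] match ':43f5898821sKA', groups = (':43', 'f5898821sKA').
Multiple groups make `findall` return tuples — one 2-tuple for the one match.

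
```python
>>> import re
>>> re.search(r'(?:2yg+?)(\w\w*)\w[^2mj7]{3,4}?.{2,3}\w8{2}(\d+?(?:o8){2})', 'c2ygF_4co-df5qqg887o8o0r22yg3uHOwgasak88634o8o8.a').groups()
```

('3uH', '634o8o8')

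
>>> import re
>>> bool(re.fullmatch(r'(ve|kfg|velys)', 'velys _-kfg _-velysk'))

False

`re.fullmatch` requires the pattern to consume the entire string.
Here the string isn't matched end-to-end, so the call returns None, and `bool(None)` is False.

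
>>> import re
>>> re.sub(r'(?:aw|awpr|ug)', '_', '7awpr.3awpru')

The regex engine tests alternatives in the order written; an earlier branch that matches wins even if a later one would match more.
Each match is replaced by '_'.

'7_pr.3_pru'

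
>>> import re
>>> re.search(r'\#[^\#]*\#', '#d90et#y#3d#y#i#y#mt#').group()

'#d90et#'

`re.search` scans for the first position where the pattern succeeds.
The match spans [0:7] → '#d90et#'.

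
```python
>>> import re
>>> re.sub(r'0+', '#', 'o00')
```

'o#'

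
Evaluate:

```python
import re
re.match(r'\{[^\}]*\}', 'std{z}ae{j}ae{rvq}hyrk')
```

None

`match` is anchored at position 0; if the pattern doesn't fit there, it returns None.
Here position 0 doesn't satisfy it, so the call returns None.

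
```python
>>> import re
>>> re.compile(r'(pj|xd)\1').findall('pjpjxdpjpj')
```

['pj', 'pj']

A backreference is literal: `\1` must see the identical characters the first group matched.
Matches: at [0:4] match 'pjpj', group 1 = 'pj'; at [6:10] match 'pjpj', group 1 = 'pj'.
With a single group, `findall` returns only what that group captured — 2 items.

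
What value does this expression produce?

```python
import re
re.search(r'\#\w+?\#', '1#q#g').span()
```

(1, 4)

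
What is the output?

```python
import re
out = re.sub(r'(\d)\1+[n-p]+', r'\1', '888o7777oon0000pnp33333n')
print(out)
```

A backreference is literal: `\1` must see the identical characters the first group matched.
Matches: at [0:4] → '888o'; at [4:11] → '7777oon'; at [11:18] → '0000pnp'; at [18:24] → '33333n'.
`\1` in the replacement pulls in group 1's text for each match.

8703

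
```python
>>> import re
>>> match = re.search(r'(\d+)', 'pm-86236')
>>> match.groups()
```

('86236',)

This matches one or more of a digit (captured).
`search` walks the string left to right and returns the first match it finds.
The match spans [3:8] → '86236'.
Captured: group 1 = '86236'.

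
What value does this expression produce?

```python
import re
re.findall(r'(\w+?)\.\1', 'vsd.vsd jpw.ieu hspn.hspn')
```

`\1` is not a pattern — it's the concrete string captured by group 1, re-applied verbatim.
`findall` collects group 1 from each match (2 total).

['vsd', 'hspn']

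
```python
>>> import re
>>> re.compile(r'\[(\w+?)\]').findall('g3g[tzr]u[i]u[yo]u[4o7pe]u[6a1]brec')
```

Scanning left to right: at [3:8] match '[tzr]', group 1 = 'tzr'; at [9:12] match '[i]', group 1 = 'i'; at [13:17] match '[yo]', group 1 = 'yo'; at [18:25] match '[4o7pe]', group 1 = '4o7pe'; at [26:31] match '[6a1]', group 1 = '6a1'.
Because there's exactly one group, `findall` drops the full match and keeps group 1 from each hit.

['tzr', 'i', 'yo', '4o7pe', '6a1']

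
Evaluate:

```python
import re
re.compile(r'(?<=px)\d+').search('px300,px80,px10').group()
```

'300'

Because the assertion is zero-width, the text it checks is not consumed and won't appear in the result.
Unlike `match`, `search` isn't anchored — it looks for the pattern anywhere in the string.
The match spans [2:5] → '300'.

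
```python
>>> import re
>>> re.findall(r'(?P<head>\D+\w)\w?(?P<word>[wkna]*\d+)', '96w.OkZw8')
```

[('w.OkZw', '8')]

The pattern matches one or more of a non-digit, then a word character (captured as 'head'); then optionally a word character; then zero or more of one of [wkna], then one or more of a digit (captured as 'word').
Matches: at [2:9] match 'w.OkZw8', groups = ('w.OkZw', '8').
`findall` packs the 2 group values into a tuple for every match.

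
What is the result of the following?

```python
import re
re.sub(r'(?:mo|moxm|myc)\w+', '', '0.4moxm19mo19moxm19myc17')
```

'0.4'

Matches: at [3:24] → 'moxm19mo19moxm19myc17'.
Every occurrence is swapped for ''.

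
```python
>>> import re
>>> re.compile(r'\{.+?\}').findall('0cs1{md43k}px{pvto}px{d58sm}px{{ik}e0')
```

['{md43k}', '{pvto}', '{d58sm}', '{{ik}']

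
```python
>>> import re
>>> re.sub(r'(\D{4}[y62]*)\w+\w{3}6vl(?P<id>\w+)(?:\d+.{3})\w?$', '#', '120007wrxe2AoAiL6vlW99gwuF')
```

'120007#'

Each match is replaced by '#'.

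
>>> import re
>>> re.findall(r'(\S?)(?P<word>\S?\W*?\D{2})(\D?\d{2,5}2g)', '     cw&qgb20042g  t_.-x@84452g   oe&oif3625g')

[('c', 'w&qg', 'b20042g'), ('t', '_.-x', '@84452g')]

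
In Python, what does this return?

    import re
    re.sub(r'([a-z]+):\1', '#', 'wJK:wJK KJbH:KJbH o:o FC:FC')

`\1` has to match the exact text group 1 already captured.
Matches: at [18:21] → 'o:o'.
Every occurrence is swapped for '#'.

'wJK:wJK KJbH:KJbH # FC:FC'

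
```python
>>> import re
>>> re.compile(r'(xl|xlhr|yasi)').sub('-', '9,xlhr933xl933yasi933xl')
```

`|` is ordered: at each position the engine commits to the first alternative that works.
Matches: at [2:4] → 'xl'; at [9:11] → 'xl'; at [14:18] → 'yasi'; at [21:23] → 'xl'.
`sub` substitutes '-' at each match site.

'9,-hr933-933-933-'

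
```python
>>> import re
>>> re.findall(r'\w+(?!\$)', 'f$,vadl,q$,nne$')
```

Because the assertion is negative and zero-width, positions next to the forbidden text are skipped.
Scanning left to right: at [3:7] → 'vadl'; at [11:13] → 'nn'.
Since nothing is captured, `findall` lists the 2 matched substrings directly.

['vadl', 'nn']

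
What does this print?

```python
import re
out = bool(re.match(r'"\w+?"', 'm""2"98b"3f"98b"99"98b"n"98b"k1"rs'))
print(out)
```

`re.match` only tries the pattern at the start of the string.
Here the pattern fails at index 0, so the call returns None, and `bool(None)` is False.

False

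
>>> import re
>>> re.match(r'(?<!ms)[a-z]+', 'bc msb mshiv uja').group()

'bc'

The negative lookaround is zero-width — it rules out positions where the adjacent text would match, without consuming anything.
With `match`, the pattern is implicitly anchored at the beginning.
The match spans [0:2] → 'bc'.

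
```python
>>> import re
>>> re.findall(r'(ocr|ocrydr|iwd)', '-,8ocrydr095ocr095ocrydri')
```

['ocr', 'ocr', 'ocr']

The regex engine tests alternatives in the order written; an earlier branch that matches wins even if a later one would match more.
Scanning left to right: at [3:6] match 'ocr', group 1 = 'ocr'; at [12:15] match 'ocr', group 1 = 'ocr'; at [18:21] match 'ocr', group 1 = 'ocr'.
`findall` collects group 1 from each match (3 total).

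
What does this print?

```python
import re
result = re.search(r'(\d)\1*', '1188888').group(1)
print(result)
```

1

The match spans [0:2] → '11'.
Captured: group 1 = '1'.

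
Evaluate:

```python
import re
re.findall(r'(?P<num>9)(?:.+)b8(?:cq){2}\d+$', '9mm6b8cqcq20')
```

This matches a literal '9' (captured as 'num'); then one or more of any character (non-capturing group); then the literal 'b8', then the literal 'cq' repeated 2 times, then one or more of a digit; then anchored at the end.
Matches: at [0:12] match '9mm6b8cqcq20', group 1 = '9'.
`findall` collects group 1 from the one match (1 total).

['9']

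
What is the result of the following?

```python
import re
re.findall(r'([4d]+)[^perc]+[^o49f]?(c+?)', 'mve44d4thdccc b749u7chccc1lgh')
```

The pattern matches one or more of one of [4d] (captured); then one or more of any character except [perc]; then optionally any character except [o49f]; then one or more of a literal 'c' (lazy) (captured).
With the lazy modifier that quantifier settles for the fewest repetitions that let the rest of the pattern succeed (the atoms after it are unaffected and can still be greedy).
Matches: at [3:12] match '44d4thdcc', groups = ('44d4', 'c'); at [16:21] match '49u7c', groups = ('4', 'c').
Multiple groups make `findall` return tuples — one 2-tuple for each match.

[('44d4', 'c'), ('4', 'c')]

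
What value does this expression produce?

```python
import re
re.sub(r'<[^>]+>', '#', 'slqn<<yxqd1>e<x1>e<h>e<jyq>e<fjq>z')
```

Each match is replaced by '#'.

'slqn#e#e#e#e#z'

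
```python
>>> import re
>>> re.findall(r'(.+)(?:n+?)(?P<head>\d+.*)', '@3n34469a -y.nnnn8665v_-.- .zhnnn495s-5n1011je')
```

This matches one or more of any character (captured); then one or more of a literal 'n' (lazy) (non-capturing group); then one or more of a digit, then zero or more of any character (captured as 'head').
With 2 capturing groups, `findall` returns a 2-tuple per match.

[('@3n34469a -y.nnnn8665v_-.- .zhnnn495s-5', '1011je')]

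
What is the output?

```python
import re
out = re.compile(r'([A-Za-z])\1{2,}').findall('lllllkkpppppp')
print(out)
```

['l', 'p']

The backreference `\1` re-matches whatever the first group consumed, character for character.
Scanning left to right: at [0:5] match 'lllll', group 1 = 'l'; at [7:13] match 'pppppp', group 1 = 'p'.
Because there's exactly one group, `findall` drops the full match and keeps group 1 from each hit.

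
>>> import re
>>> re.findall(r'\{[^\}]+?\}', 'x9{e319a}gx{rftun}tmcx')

Matches: at [2:9] → '{e319a}'; at [11:18] → '{rftun}'.
With no groups in the pattern, `findall` gives back each whole match — 2 here.

['{e319a}', '{rftun}']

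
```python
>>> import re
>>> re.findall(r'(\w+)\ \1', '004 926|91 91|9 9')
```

['91', '9']

`\1` is not a pattern — it's the concrete string captured by group 1, re-applied verbatim.
With a single group, `findall` returns only what that group captured — 2 items.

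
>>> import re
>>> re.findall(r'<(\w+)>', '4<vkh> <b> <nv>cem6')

['vkh', 'b', 'nv']

One capturing group, so `findall` returns just the captured substring from each match — 3 in all.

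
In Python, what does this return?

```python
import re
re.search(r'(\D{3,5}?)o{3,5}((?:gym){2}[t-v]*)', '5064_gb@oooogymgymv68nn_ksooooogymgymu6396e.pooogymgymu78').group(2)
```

This matches 3 to 5 of a non-digit (lazy) (captured); then 3 to 5 of a literal 'o'; then the literal 'gym' repeated 2 times, then zero or more of a character in [t-v] (captured).
A `+?`/`*?`/`{m,n}?` starts at its minimum and grows only as far as needed for what follows to match.
`re.search` tries every starting position until one works.
The match spans [4:19] → '_gb@oooogymgymv'.
Captured: group 1 = '_gb@', group 2 = 'gymgymv'.

'gymgymv'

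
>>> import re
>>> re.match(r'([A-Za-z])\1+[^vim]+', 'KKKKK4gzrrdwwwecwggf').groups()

('K',)

`\1` has to match the exact text group 1 already captured.
`match` is anchored at position 0; if the pattern doesn't fit there, it returns None.
The match spans [0:20] → 'KKKKK4gzrrdwwwecwggf'.
Captured: group 1 = 'K'.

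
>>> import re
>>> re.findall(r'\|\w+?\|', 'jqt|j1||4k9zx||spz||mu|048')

['|j1|', '|4k9zx|', '|spz|', '|mu|']

With no groups in the pattern, `findall` gives back each whole match — 4 here.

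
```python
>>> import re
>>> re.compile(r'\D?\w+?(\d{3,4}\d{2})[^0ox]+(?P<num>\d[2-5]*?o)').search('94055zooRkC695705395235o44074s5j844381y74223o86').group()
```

The pattern matches optionally a non-digit, then one or more of a word character (lazy); then 3 to 4 of a digit, then exactly 2 of a digit (captured); then one or more of any character except [0ox]; then a digit, then zero or more of a character in [2-5] (lazy), then a literal 'o' (captured as 'num').
With the lazy modifier that quantifier settles for the fewest repetitions that let the rest of the pattern succeed (the atoms after it are unaffected and can still be greedy).
`re.search` tries every starting position until one works.
The match spans [0:24] → '94055zooRkC695705395235o'.
Captured: group 1 = '695705', group 2 = '5o'.

'94055zooRkC695705395235o'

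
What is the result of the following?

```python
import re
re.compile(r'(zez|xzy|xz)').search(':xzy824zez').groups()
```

('xzy',)

The regex engine tests alternatives in the order written; an earlier branch that matches wins even if a later one would match more.
`re.search` tries every starting position until one works.
The match spans [1:4] → 'xzy'.
Captured: group 1 = 'xzy'.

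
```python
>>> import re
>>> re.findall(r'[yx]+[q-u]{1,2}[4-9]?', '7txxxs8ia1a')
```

The pattern matches one or more of one of [yx]; then 1 to 2 of a character in [q-u], then optionally a character in [4-9].
Matches: at [2:7] → 'xxxs8'.
With no groups in the pattern, `findall` gives back each whole match — 1 here.

['xxxs8']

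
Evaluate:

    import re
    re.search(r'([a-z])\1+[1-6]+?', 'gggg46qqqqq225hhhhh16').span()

(0, 5)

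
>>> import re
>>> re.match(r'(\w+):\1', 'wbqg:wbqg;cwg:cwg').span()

The backreference `\1` re-matches whatever the first group consumed, character for character.
`re.match` won't scan ahead — the pattern has to work from the very first character.
The match spans [0:9] → 'wbqg:wbqg'.
Captured: group 1 = 'wbqg'.

(0, 9)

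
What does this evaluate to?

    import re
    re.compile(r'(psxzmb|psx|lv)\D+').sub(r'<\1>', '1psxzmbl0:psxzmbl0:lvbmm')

'1<psxzmb>0:<psxzmb>0:<lv>'

`|` is ordered: at each position the engine commits to the first alternative that works.
Matches: at [1:8] → 'psxzmbl'; at [10:17] → 'psxzmbl'; at [19:24] → 'lvbmm'.
The replacement refers to a captured group, so each match is rewritten using its own captured text.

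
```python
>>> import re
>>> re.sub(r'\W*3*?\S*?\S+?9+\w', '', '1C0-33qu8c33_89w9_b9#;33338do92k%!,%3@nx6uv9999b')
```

This matches zero or more of a non-word character, then zero or more of a literal '3' (lazy); then zero or more of a non-whitespace character (lazy), then one or more of a non-whitespace character (lazy); then one or more of a literal '9', then a word character.
Matches: at [0:16] → '1C0-33qu8c33_89w'; at [16:31] → '9_b9#;33338do92'; at [31:48] → 'k%!,%3@nx6uv9999b'.
Every occurrence is swapped for ''.

''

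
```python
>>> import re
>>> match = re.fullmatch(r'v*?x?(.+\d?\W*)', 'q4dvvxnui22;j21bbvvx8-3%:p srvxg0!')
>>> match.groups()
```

('q4dvvxnui22;j21bbvvx8-3%:p srvxg0!',)

The match spans [0:34] → 'q4dvvxnui22;j21bbvvx8-3%:p srvxg0!'.
Captured: group 1 = 'q4dvvxnui22;j21bbvvx8-3%:p srvxg0!'.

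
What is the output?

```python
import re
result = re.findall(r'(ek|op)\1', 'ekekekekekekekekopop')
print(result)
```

`\1` has to match the exact text group 1 already captured.
Walking the string: at [0:4] match 'ekek', group 1 = 'ek'; at [4:8] match 'ekek', group 1 = 'ek'; at [8:12] match 'ekek', group 1 = 'ek'; at [12:16] match 'ekek', group 1 = 'ek'; at [16:20] match 'opop', group 1 = 'op'.
One capturing group, so `findall` returns just the captured substring from each match — 5 in all.

['ek', 'ek', 'ek', 'ek', 'op']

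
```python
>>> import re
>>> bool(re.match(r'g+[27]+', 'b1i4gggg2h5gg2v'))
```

False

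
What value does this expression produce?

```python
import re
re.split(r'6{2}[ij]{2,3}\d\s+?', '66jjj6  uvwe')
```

The pattern matches exactly 2 of a literal '6'; then 2 to 3 of one of [ij], then a digit; then one or more of whitespace (lazy).
Matches to split on: at [0:7] → '66jjj6 '.
Each match becomes a cut point; 2 segments remain.

['', ' uvwe']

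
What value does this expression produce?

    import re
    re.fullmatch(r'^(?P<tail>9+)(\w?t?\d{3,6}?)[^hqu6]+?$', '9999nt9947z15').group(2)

'nt994'

The match spans [0:13] → '9999nt9947z15'.
Captured: group 1 = '9999', group 2 = 'nt994'.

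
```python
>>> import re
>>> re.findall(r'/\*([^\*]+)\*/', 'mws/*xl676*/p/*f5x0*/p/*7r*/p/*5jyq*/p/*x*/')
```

['xl676', 'f5x0', '7r', '5jyq', 'x']

Matches: at [3:12] match '/*xl676*/', group 1 = 'xl676'; at [13:21] match '/*f5x0*/', group 1 = 'f5x0'; at [22:28] match '/*7r*/', group 1 = '7r'; at [29:37] match '/*5jyq*/', group 1 = '5jyq'; at [38:43] match '/*x*/', group 1 = 'x'.
Because there's exactly one group, `findall` drops the full match and keeps group 1 from each hit.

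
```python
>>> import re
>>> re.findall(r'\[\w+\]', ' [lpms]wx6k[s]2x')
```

['[lpms]', '[s]']

Since nothing is captured, `findall` lists the 2 matched substrings directly.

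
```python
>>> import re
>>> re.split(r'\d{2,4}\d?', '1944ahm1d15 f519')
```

['', 'ahm1d', ' f', '']

This matches 2 to 4 of a digit; then optionally a digit.
Matches to split on: at [0:4] → '1944'; at [9:11] → '15'; at [13:16] → '519'.
The string is cut at each match, leaving 4 pieces.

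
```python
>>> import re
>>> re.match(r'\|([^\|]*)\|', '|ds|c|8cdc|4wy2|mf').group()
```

'|ds|'

`re.match` only tries the pattern at the start of the string.
The match spans [0:4] → '|ds|'.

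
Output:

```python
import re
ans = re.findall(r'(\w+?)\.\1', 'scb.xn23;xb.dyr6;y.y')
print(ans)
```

['y']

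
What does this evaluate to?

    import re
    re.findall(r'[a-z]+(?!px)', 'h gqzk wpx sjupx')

['h', 'gqzk', 'wpx', 'sjupx']

The negative lookahead/lookbehind blocks any match where the forbidden context is present.
Walking the string: at [0:1] → 'h'; at [2:6] → 'gqzk'; at [7:10] → 'wpx'; at [11:16] → 'sjupx'.
With no groups in the pattern, `findall` gives back each whole match — 4 here.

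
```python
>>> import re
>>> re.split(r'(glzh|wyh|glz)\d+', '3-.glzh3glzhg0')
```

Matches to split on: at [3:8] → 'glzh3'.
Because the pattern has a capturing group, `split` also inserts each captured text between the pieces.

['3-.', 'glzh', 'glzhg0']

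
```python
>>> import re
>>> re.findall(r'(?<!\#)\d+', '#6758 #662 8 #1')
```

The negative lookaround is zero-width — it rules out positions where the adjacent text would match, without consuming anything.
Since nothing is captured, `findall` lists the 3 matched substrings directly.

['758', '62', '8']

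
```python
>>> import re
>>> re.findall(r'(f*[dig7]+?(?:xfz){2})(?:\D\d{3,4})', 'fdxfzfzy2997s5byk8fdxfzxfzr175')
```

['fdxfzxfz']

Pattern: zero or more of the literal 'f', then one or more of one of [dig7] (lazy), then the literal 'xfz' repeated 2 times (captured); then a non-digit, then 3 to 4 of a digit (non-capturing group).
Matches: at [18:30] match 'fdxfzxfzr175', group 1 = 'fdxfzxfz'.
With a single group, `findall` returns only what that group captured — 1 item.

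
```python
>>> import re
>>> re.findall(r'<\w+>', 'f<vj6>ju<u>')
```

['<vj6>', '<u>']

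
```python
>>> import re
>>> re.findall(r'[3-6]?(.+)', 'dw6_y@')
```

This matches optionally a character in [3-6]; then one or more of any character (captured).
With a single group, `findall` returns only what that group captured — 1 item.

['dw6_y@']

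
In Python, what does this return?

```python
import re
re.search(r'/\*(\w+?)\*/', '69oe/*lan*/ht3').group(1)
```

'lan'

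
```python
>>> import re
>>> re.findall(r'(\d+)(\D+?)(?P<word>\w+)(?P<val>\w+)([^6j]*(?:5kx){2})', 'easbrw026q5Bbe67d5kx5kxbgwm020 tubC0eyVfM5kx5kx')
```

[('026', 'q', '5Bbe67d5kx5kxbgwm02', '0', ' tubC0eyVfM5kx5kx')]

The pattern matches one or more of a digit (captured); then one or more of a non-digit (lazy) (captured); then one or more of a word character (captured as 'word'); then one or more of a word character (captured as 'val'); then zero or more of any character except [6j], then the literal '5kx' repeated 2 times (captured).
Matches: at [6:47] match '026q5Bbe67d5kx5kxbgwm020 tubC0eyVfM5kx5kx', groups = ('026', 'q', '5Bbe67d5kx5kxbgwm02', '0', ' tubC0eyVfM5kx5kx').
5 groups means the one result is a tuple of 5 captured strings — 1 here.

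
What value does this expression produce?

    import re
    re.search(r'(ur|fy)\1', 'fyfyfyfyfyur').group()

The backreference `\1` re-matches whatever the first group consumed, character for character.
`re.search` scans for the first position where the pattern succeeds.
The match spans [0:4] → 'fyfy'.
Captured: group 1 = 'fy'.

'fyfy'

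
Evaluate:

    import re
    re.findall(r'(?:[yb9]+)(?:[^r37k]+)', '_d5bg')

['bg']

The pattern matches one or more of one of [yb9] (non-capturing group); then one or more of any character except [r37k] (non-capturing group).
Scanning left to right: at [3:5] → 'bg'.
`findall` yields the raw match text (1 of them) because the pattern has no groups.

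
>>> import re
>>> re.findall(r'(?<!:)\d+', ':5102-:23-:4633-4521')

A negative assertion filters positions out without eating any characters.
`findall` yields the raw match text (4 of them) because the pattern has no groups.

['102', '3', '633', '4521']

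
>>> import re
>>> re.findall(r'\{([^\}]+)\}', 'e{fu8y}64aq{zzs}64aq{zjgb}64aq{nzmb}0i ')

['fu8y', 'zzs', 'zjgb', 'nzmb']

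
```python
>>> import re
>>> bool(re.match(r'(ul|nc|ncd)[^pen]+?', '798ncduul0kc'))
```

False

`re.match` only tries the pattern at the start of the string.
Here position 0 doesn't satisfy it, so the call returns None, and `bool(None)` is False.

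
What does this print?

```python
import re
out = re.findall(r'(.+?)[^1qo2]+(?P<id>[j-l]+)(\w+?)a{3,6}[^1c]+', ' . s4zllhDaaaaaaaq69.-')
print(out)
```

[(' ', 'l', 'hD')]

Pattern: one or more of any character (lazy) (captured); then one or more of any character except [1qo2]; then one or more of a character in [j-l] (captured as 'id'); then one or more of a word character (lazy) (captured); then 3 to 6 of a literal 'a', then one or more of any character except [1c].
Lazy quantifiers expand one character at a time until the remainder of the pattern can match.
Scanning left to right: at [0:22] match ' . s4zllhDaaaaaaaq69.-', groups = (' ', 'l', 'hD').
With 3 capturing groups, `findall` returns a 3-tuple per match.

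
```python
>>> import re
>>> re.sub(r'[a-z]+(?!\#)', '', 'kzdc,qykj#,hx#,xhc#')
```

',j#,x#,c#'

The negative lookahead/lookbehind blocks any match where the forbidden context is present.
`sub` substitutes '' at each match site.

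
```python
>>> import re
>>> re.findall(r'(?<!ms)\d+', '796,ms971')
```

A negative assertion filters positions out without eating any characters.
With no groups in the pattern, `findall` gives back each whole match — 2 here.

['796', '71']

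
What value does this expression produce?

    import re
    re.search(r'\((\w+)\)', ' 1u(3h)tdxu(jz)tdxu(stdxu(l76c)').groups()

('3h',)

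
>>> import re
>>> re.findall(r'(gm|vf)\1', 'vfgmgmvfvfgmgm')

['gm', 'vf', 'gm']

`\1` has to match the exact text group 1 already captured.
One capturing group, so `findall` returns just the captured substring from each match — 3 in all.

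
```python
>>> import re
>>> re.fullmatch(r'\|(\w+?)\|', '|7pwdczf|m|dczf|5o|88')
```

`re.fullmatch` is like wrapping the pattern in `^…$` (in single-line mode).
Here the pattern can't cover the whole string, so the call returns None.

None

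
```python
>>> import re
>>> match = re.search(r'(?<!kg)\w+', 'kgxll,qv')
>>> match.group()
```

'kgxll'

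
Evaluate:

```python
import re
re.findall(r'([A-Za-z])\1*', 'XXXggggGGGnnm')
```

A backreference is literal: `\1` must see the identical characters the first group matched.
One capturing group, so `findall` returns just the captured substring from each match — 5 in all.

['X', 'g', 'G', 'n', 'm']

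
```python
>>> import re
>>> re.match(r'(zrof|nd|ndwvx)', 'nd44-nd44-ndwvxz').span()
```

With `match`, the pattern is implicitly anchored at the beginning.
The match spans [0:2] → 'nd'.
Captured: group 1 = 'nd'.

(0, 2)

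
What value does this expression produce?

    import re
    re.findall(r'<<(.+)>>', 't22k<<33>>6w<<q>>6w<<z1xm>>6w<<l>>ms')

['33>>6w<<q>>6w<<z1xm>>6w<<l']

Walking the string: at [4:34] match '<<33>>6w<<q>>6w<<z1xm>>6w<<l>>', group 1 = '33>>6w<<q>>6w<<z1xm>>6w<<l'.
Because there's exactly one group, `findall` drops the full match and keeps group 1 from the one hit.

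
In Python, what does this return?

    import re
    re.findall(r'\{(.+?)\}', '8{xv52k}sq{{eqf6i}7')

['xv52k', '{eqf6i']

Matches: at [1:8] match '{xv52k}', group 1 = 'xv52k'; at [10:18] match '{{eqf6i}', group 1 = '{eqf6i'.
One capturing group, so `findall` returns just the captured substring from each match — 2 in all.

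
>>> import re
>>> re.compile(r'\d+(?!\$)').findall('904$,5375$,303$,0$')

The negative lookaround is zero-width — it rules out positions where the adjacent text would match, without consuming anything.
Matches: at [0:2] → '90'; at [5:8] → '537'; at [11:13] → '30'.
Since nothing is captured, `findall` lists the 3 matched substrings directly.

['90', '537', '30']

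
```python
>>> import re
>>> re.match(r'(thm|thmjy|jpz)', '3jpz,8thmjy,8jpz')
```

None

`match` is anchored at position 0; if the pattern doesn't fit there, it returns None.
Here position 0 doesn't satisfy it, so the call returns None.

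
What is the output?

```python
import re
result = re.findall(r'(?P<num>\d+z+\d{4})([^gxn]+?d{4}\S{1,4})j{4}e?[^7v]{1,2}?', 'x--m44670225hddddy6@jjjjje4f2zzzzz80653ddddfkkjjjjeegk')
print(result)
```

This matches one or more of a digit, then one or more of the literal 'z', then exactly 4 of a digit (captured as 'num'); then one or more of any character except [gxn] (lazy), then exactly 4 of the literal 'd', then 1 to 4 of a non-whitespace character (captured); then exactly 4 of the literal 'j', then optionally the literal 'e', then 1 to 2 of any character except [7v] (lazy).
Scanning left to right: at [28:52] match '2zzzzz80653ddddfkkjjjjee', groups = ('2zzzzz8065', '3ddddfkk').
2 groups means the one result is a tuple of 2 captured strings — 1 here.

[('2zzzzz8065', '3ddddfkk')]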